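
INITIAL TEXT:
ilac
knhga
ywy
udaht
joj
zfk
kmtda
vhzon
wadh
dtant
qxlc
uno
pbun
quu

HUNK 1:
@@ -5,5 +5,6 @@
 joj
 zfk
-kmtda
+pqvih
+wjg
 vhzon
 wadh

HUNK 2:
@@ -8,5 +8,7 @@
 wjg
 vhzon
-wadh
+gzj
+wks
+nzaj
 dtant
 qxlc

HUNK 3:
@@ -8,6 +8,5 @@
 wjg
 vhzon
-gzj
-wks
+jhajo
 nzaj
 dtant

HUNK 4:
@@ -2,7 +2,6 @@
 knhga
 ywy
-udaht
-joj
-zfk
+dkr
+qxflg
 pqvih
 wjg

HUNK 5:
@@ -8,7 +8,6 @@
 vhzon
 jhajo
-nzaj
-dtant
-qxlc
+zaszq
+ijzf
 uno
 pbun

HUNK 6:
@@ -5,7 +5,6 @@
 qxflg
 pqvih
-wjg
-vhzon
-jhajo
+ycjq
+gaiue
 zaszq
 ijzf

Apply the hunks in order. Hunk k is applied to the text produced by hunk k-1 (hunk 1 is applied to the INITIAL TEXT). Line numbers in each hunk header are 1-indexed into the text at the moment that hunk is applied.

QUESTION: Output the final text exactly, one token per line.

Answer: ilac
knhga
ywy
dkr
qxflg
pqvih
ycjq
gaiue
zaszq
ijzf
uno
pbun
quu

Derivation:
Hunk 1: at line 5 remove [kmtda] add [pqvih,wjg] -> 15 lines: ilac knhga ywy udaht joj zfk pqvih wjg vhzon wadh dtant qxlc uno pbun quu
Hunk 2: at line 8 remove [wadh] add [gzj,wks,nzaj] -> 17 lines: ilac knhga ywy udaht joj zfk pqvih wjg vhzon gzj wks nzaj dtant qxlc uno pbun quu
Hunk 3: at line 8 remove [gzj,wks] add [jhajo] -> 16 lines: ilac knhga ywy udaht joj zfk pqvih wjg vhzon jhajo nzaj dtant qxlc uno pbun quu
Hunk 4: at line 2 remove [udaht,joj,zfk] add [dkr,qxflg] -> 15 lines: ilac knhga ywy dkr qxflg pqvih wjg vhzon jhajo nzaj dtant qxlc uno pbun quu
Hunk 5: at line 8 remove [nzaj,dtant,qxlc] add [zaszq,ijzf] -> 14 lines: ilac knhga ywy dkr qxflg pqvih wjg vhzon jhajo zaszq ijzf uno pbun quu
Hunk 6: at line 5 remove [wjg,vhzon,jhajo] add [ycjq,gaiue] -> 13 lines: ilac knhga ywy dkr qxflg pqvih ycjq gaiue zaszq ijzf uno pbun quu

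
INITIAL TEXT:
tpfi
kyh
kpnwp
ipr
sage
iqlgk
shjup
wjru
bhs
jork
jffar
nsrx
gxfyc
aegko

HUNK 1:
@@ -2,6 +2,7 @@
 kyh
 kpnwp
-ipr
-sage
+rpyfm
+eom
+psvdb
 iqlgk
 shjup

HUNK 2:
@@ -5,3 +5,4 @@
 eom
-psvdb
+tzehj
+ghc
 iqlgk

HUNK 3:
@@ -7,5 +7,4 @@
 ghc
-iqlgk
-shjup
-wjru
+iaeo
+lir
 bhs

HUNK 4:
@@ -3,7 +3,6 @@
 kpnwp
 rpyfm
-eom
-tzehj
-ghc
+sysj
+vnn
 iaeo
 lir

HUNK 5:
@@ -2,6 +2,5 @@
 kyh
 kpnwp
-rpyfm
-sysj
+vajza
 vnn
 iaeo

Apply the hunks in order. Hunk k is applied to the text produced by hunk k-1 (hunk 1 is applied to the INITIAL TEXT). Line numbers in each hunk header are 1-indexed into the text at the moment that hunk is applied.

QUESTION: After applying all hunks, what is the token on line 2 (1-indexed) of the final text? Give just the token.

Answer: kyh

Derivation:
Hunk 1: at line 2 remove [ipr,sage] add [rpyfm,eom,psvdb] -> 15 lines: tpfi kyh kpnwp rpyfm eom psvdb iqlgk shjup wjru bhs jork jffar nsrx gxfyc aegko
Hunk 2: at line 5 remove [psvdb] add [tzehj,ghc] -> 16 lines: tpfi kyh kpnwp rpyfm eom tzehj ghc iqlgk shjup wjru bhs jork jffar nsrx gxfyc aegko
Hunk 3: at line 7 remove [iqlgk,shjup,wjru] add [iaeo,lir] -> 15 lines: tpfi kyh kpnwp rpyfm eom tzehj ghc iaeo lir bhs jork jffar nsrx gxfyc aegko
Hunk 4: at line 3 remove [eom,tzehj,ghc] add [sysj,vnn] -> 14 lines: tpfi kyh kpnwp rpyfm sysj vnn iaeo lir bhs jork jffar nsrx gxfyc aegko
Hunk 5: at line 2 remove [rpyfm,sysj] add [vajza] -> 13 lines: tpfi kyh kpnwp vajza vnn iaeo lir bhs jork jffar nsrx gxfyc aegko
Final line 2: kyh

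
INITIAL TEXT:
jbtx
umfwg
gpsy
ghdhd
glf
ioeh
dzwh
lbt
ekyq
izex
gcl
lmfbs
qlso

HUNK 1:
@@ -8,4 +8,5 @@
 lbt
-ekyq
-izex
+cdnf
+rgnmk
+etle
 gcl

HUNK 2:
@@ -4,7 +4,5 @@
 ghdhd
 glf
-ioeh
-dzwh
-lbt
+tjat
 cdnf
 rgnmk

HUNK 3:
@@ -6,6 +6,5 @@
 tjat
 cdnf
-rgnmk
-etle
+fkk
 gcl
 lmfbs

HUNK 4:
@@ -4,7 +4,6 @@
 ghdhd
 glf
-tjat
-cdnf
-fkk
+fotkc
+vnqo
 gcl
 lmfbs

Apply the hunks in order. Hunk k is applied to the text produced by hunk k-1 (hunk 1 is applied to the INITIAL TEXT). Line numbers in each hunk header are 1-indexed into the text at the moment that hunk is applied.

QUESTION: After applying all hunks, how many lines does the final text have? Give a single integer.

Answer: 10

Derivation:
Hunk 1: at line 8 remove [ekyq,izex] add [cdnf,rgnmk,etle] -> 14 lines: jbtx umfwg gpsy ghdhd glf ioeh dzwh lbt cdnf rgnmk etle gcl lmfbs qlso
Hunk 2: at line 4 remove [ioeh,dzwh,lbt] add [tjat] -> 12 lines: jbtx umfwg gpsy ghdhd glf tjat cdnf rgnmk etle gcl lmfbs qlso
Hunk 3: at line 6 remove [rgnmk,etle] add [fkk] -> 11 lines: jbtx umfwg gpsy ghdhd glf tjat cdnf fkk gcl lmfbs qlso
Hunk 4: at line 4 remove [tjat,cdnf,fkk] add [fotkc,vnqo] -> 10 lines: jbtx umfwg gpsy ghdhd glf fotkc vnqo gcl lmfbs qlso
Final line count: 10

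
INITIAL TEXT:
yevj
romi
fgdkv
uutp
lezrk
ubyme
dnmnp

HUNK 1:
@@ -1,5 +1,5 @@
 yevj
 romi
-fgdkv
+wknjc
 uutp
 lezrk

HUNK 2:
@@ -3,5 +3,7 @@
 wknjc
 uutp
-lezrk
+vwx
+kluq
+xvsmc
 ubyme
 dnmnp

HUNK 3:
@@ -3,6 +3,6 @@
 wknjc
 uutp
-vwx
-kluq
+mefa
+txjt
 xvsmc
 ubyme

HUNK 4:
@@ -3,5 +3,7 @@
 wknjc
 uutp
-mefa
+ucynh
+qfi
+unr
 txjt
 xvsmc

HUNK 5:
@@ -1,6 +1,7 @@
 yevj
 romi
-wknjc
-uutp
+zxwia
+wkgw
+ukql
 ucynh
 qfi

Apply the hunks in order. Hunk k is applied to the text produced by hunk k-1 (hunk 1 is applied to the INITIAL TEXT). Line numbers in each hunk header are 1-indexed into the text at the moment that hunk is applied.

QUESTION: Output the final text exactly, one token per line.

Hunk 1: at line 1 remove [fgdkv] add [wknjc] -> 7 lines: yevj romi wknjc uutp lezrk ubyme dnmnp
Hunk 2: at line 3 remove [lezrk] add [vwx,kluq,xvsmc] -> 9 lines: yevj romi wknjc uutp vwx kluq xvsmc ubyme dnmnp
Hunk 3: at line 3 remove [vwx,kluq] add [mefa,txjt] -> 9 lines: yevj romi wknjc uutp mefa txjt xvsmc ubyme dnmnp
Hunk 4: at line 3 remove [mefa] add [ucynh,qfi,unr] -> 11 lines: yevj romi wknjc uutp ucynh qfi unr txjt xvsmc ubyme dnmnp
Hunk 5: at line 1 remove [wknjc,uutp] add [zxwia,wkgw,ukql] -> 12 lines: yevj romi zxwia wkgw ukql ucynh qfi unr txjt xvsmc ubyme dnmnp

Answer: yevj
romi
zxwia
wkgw
ukql
ucynh
qfi
unr
txjt
xvsmc
ubyme
dnmnp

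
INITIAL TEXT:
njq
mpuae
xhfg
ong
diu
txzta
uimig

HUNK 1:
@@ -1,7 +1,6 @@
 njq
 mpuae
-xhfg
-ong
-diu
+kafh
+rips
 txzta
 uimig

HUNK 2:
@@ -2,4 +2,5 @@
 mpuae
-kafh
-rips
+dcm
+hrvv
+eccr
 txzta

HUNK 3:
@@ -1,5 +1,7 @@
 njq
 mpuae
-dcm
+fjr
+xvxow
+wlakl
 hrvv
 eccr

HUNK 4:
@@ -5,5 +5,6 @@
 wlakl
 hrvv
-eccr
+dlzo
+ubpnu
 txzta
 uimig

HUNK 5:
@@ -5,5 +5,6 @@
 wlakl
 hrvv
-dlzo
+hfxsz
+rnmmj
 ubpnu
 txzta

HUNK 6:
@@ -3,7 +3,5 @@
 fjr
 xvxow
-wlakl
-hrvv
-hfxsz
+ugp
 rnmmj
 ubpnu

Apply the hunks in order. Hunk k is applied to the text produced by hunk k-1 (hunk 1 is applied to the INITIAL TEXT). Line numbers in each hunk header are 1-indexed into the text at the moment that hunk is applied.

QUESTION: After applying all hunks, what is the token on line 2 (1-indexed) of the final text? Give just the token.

Answer: mpuae

Derivation:
Hunk 1: at line 1 remove [xhfg,ong,diu] add [kafh,rips] -> 6 lines: njq mpuae kafh rips txzta uimig
Hunk 2: at line 2 remove [kafh,rips] add [dcm,hrvv,eccr] -> 7 lines: njq mpuae dcm hrvv eccr txzta uimig
Hunk 3: at line 1 remove [dcm] add [fjr,xvxow,wlakl] -> 9 lines: njq mpuae fjr xvxow wlakl hrvv eccr txzta uimig
Hunk 4: at line 5 remove [eccr] add [dlzo,ubpnu] -> 10 lines: njq mpuae fjr xvxow wlakl hrvv dlzo ubpnu txzta uimig
Hunk 5: at line 5 remove [dlzo] add [hfxsz,rnmmj] -> 11 lines: njq mpuae fjr xvxow wlakl hrvv hfxsz rnmmj ubpnu txzta uimig
Hunk 6: at line 3 remove [wlakl,hrvv,hfxsz] add [ugp] -> 9 lines: njq mpuae fjr xvxow ugp rnmmj ubpnu txzta uimig
Final line 2: mpuae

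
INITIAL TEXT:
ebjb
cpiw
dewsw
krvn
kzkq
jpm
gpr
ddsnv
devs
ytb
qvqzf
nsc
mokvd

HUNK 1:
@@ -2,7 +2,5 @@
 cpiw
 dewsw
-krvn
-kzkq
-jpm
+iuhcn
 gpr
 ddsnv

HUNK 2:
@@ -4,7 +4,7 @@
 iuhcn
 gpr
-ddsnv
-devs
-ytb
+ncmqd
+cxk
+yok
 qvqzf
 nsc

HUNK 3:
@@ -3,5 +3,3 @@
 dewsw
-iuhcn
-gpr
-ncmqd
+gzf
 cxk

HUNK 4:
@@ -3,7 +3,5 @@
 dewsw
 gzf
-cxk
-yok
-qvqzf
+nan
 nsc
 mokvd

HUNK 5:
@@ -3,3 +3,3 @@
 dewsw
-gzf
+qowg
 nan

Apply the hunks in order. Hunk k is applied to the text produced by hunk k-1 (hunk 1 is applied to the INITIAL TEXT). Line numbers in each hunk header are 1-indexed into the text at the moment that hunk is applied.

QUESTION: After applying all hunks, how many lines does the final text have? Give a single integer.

Answer: 7

Derivation:
Hunk 1: at line 2 remove [krvn,kzkq,jpm] add [iuhcn] -> 11 lines: ebjb cpiw dewsw iuhcn gpr ddsnv devs ytb qvqzf nsc mokvd
Hunk 2: at line 4 remove [ddsnv,devs,ytb] add [ncmqd,cxk,yok] -> 11 lines: ebjb cpiw dewsw iuhcn gpr ncmqd cxk yok qvqzf nsc mokvd
Hunk 3: at line 3 remove [iuhcn,gpr,ncmqd] add [gzf] -> 9 lines: ebjb cpiw dewsw gzf cxk yok qvqzf nsc mokvd
Hunk 4: at line 3 remove [cxk,yok,qvqzf] add [nan] -> 7 lines: ebjb cpiw dewsw gzf nan nsc mokvd
Hunk 5: at line 3 remove [gzf] add [qowg] -> 7 lines: ebjb cpiw dewsw qowg nan nsc mokvd
Final line count: 7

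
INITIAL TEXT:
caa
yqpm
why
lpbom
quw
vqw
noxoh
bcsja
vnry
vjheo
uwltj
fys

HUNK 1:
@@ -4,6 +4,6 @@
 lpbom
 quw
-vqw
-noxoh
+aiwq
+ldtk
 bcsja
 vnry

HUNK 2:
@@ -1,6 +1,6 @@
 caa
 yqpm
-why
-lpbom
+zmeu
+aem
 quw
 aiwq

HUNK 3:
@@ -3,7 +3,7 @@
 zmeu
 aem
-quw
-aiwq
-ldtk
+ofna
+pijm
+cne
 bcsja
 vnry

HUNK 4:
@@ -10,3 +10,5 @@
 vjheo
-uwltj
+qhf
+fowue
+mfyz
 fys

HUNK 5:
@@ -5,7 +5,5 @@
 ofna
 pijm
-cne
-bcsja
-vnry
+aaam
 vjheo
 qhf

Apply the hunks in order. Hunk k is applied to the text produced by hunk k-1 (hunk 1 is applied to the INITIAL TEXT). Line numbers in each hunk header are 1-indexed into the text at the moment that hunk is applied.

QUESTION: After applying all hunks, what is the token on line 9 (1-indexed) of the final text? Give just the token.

Hunk 1: at line 4 remove [vqw,noxoh] add [aiwq,ldtk] -> 12 lines: caa yqpm why lpbom quw aiwq ldtk bcsja vnry vjheo uwltj fys
Hunk 2: at line 1 remove [why,lpbom] add [zmeu,aem] -> 12 lines: caa yqpm zmeu aem quw aiwq ldtk bcsja vnry vjheo uwltj fys
Hunk 3: at line 3 remove [quw,aiwq,ldtk] add [ofna,pijm,cne] -> 12 lines: caa yqpm zmeu aem ofna pijm cne bcsja vnry vjheo uwltj fys
Hunk 4: at line 10 remove [uwltj] add [qhf,fowue,mfyz] -> 14 lines: caa yqpm zmeu aem ofna pijm cne bcsja vnry vjheo qhf fowue mfyz fys
Hunk 5: at line 5 remove [cne,bcsja,vnry] add [aaam] -> 12 lines: caa yqpm zmeu aem ofna pijm aaam vjheo qhf fowue mfyz fys
Final line 9: qhf

Answer: qhf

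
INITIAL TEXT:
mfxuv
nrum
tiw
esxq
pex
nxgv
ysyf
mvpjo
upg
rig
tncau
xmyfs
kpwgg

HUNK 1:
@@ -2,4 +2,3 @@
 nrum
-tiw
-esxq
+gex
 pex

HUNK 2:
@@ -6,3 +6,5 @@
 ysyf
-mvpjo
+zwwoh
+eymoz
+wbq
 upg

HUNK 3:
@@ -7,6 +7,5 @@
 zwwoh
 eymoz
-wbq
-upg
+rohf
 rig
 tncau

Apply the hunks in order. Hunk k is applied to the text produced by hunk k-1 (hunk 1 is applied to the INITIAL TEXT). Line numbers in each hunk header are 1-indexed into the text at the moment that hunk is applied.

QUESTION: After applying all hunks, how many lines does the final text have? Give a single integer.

Hunk 1: at line 2 remove [tiw,esxq] add [gex] -> 12 lines: mfxuv nrum gex pex nxgv ysyf mvpjo upg rig tncau xmyfs kpwgg
Hunk 2: at line 6 remove [mvpjo] add [zwwoh,eymoz,wbq] -> 14 lines: mfxuv nrum gex pex nxgv ysyf zwwoh eymoz wbq upg rig tncau xmyfs kpwgg
Hunk 3: at line 7 remove [wbq,upg] add [rohf] -> 13 lines: mfxuv nrum gex pex nxgv ysyf zwwoh eymoz rohf rig tncau xmyfs kpwgg
Final line count: 13

Answer: 13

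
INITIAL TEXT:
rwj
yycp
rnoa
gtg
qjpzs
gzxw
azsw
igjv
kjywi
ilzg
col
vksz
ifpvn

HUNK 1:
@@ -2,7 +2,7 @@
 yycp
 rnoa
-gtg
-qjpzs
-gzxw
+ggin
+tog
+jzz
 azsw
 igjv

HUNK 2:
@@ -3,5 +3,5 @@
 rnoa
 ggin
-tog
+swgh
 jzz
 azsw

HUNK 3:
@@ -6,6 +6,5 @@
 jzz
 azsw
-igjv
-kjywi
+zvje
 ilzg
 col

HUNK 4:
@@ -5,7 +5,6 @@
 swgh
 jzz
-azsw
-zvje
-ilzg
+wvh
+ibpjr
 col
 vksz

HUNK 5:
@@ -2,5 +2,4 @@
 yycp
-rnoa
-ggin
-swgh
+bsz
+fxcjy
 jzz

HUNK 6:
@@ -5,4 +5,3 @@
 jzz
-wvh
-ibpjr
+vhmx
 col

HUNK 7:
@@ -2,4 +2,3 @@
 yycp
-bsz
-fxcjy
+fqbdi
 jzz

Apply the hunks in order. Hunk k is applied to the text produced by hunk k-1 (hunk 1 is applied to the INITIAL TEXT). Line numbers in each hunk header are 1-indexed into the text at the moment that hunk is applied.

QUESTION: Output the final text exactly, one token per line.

Hunk 1: at line 2 remove [gtg,qjpzs,gzxw] add [ggin,tog,jzz] -> 13 lines: rwj yycp rnoa ggin tog jzz azsw igjv kjywi ilzg col vksz ifpvn
Hunk 2: at line 3 remove [tog] add [swgh] -> 13 lines: rwj yycp rnoa ggin swgh jzz azsw igjv kjywi ilzg col vksz ifpvn
Hunk 3: at line 6 remove [igjv,kjywi] add [zvje] -> 12 lines: rwj yycp rnoa ggin swgh jzz azsw zvje ilzg col vksz ifpvn
Hunk 4: at line 5 remove [azsw,zvje,ilzg] add [wvh,ibpjr] -> 11 lines: rwj yycp rnoa ggin swgh jzz wvh ibpjr col vksz ifpvn
Hunk 5: at line 2 remove [rnoa,ggin,swgh] add [bsz,fxcjy] -> 10 lines: rwj yycp bsz fxcjy jzz wvh ibpjr col vksz ifpvn
Hunk 6: at line 5 remove [wvh,ibpjr] add [vhmx] -> 9 lines: rwj yycp bsz fxcjy jzz vhmx col vksz ifpvn
Hunk 7: at line 2 remove [bsz,fxcjy] add [fqbdi] -> 8 lines: rwj yycp fqbdi jzz vhmx col vksz ifpvn

Answer: rwj
yycp
fqbdi
jzz
vhmx
col
vksz
ifpvn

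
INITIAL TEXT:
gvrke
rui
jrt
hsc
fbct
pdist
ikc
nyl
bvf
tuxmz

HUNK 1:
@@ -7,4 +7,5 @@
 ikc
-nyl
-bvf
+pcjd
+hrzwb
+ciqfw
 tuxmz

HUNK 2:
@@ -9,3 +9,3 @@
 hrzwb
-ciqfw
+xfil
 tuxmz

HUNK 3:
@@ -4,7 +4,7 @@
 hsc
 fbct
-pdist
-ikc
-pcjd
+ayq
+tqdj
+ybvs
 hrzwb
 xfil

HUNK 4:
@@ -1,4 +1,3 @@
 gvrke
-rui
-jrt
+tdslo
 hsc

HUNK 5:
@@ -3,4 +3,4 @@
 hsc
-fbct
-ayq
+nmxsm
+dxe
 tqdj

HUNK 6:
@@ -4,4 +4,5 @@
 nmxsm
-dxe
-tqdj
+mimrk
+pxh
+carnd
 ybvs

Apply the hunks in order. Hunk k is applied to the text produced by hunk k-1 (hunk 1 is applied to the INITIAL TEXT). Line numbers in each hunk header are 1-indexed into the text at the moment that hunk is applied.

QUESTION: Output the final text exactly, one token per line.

Hunk 1: at line 7 remove [nyl,bvf] add [pcjd,hrzwb,ciqfw] -> 11 lines: gvrke rui jrt hsc fbct pdist ikc pcjd hrzwb ciqfw tuxmz
Hunk 2: at line 9 remove [ciqfw] add [xfil] -> 11 lines: gvrke rui jrt hsc fbct pdist ikc pcjd hrzwb xfil tuxmz
Hunk 3: at line 4 remove [pdist,ikc,pcjd] add [ayq,tqdj,ybvs] -> 11 lines: gvrke rui jrt hsc fbct ayq tqdj ybvs hrzwb xfil tuxmz
Hunk 4: at line 1 remove [rui,jrt] add [tdslo] -> 10 lines: gvrke tdslo hsc fbct ayq tqdj ybvs hrzwb xfil tuxmz
Hunk 5: at line 3 remove [fbct,ayq] add [nmxsm,dxe] -> 10 lines: gvrke tdslo hsc nmxsm dxe tqdj ybvs hrzwb xfil tuxmz
Hunk 6: at line 4 remove [dxe,tqdj] add [mimrk,pxh,carnd] -> 11 lines: gvrke tdslo hsc nmxsm mimrk pxh carnd ybvs hrzwb xfil tuxmz

Answer: gvrke
tdslo
hsc
nmxsm
mimrk
pxh
carnd
ybvs
hrzwb
xfil
tuxmz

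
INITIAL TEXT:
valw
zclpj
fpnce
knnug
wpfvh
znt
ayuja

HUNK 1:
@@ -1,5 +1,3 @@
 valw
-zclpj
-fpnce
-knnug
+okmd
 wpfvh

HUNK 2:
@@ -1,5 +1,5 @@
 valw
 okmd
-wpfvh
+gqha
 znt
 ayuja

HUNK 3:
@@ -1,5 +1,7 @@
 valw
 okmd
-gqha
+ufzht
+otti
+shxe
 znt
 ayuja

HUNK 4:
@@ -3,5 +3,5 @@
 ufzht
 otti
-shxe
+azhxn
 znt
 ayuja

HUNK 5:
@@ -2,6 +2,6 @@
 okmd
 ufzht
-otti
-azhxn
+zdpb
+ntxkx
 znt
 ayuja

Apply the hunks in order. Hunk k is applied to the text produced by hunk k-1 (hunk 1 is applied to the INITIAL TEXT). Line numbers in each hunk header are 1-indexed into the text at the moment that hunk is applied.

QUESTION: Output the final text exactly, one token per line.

Hunk 1: at line 1 remove [zclpj,fpnce,knnug] add [okmd] -> 5 lines: valw okmd wpfvh znt ayuja
Hunk 2: at line 1 remove [wpfvh] add [gqha] -> 5 lines: valw okmd gqha znt ayuja
Hunk 3: at line 1 remove [gqha] add [ufzht,otti,shxe] -> 7 lines: valw okmd ufzht otti shxe znt ayuja
Hunk 4: at line 3 remove [shxe] add [azhxn] -> 7 lines: valw okmd ufzht otti azhxn znt ayuja
Hunk 5: at line 2 remove [otti,azhxn] add [zdpb,ntxkx] -> 7 lines: valw okmd ufzht zdpb ntxkx znt ayuja

Answer: valw
okmd
ufzht
zdpb
ntxkx
znt
ayuja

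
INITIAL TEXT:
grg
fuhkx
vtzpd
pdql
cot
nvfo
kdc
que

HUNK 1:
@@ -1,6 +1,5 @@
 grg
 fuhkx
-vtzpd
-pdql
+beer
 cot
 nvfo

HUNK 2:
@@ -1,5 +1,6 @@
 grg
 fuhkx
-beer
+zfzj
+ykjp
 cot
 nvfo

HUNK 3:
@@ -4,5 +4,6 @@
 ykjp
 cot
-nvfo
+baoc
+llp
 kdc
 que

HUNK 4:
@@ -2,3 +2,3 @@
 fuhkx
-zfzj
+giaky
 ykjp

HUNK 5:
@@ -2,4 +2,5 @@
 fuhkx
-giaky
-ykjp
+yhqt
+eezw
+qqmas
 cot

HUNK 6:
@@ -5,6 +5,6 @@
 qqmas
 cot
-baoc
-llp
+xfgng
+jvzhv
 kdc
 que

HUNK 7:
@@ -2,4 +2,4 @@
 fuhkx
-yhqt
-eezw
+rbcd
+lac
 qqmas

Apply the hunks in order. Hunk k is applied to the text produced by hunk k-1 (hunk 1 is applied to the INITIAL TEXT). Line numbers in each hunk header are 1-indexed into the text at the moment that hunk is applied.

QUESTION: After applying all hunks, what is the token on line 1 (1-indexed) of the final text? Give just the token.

Answer: grg

Derivation:
Hunk 1: at line 1 remove [vtzpd,pdql] add [beer] -> 7 lines: grg fuhkx beer cot nvfo kdc que
Hunk 2: at line 1 remove [beer] add [zfzj,ykjp] -> 8 lines: grg fuhkx zfzj ykjp cot nvfo kdc que
Hunk 3: at line 4 remove [nvfo] add [baoc,llp] -> 9 lines: grg fuhkx zfzj ykjp cot baoc llp kdc que
Hunk 4: at line 2 remove [zfzj] add [giaky] -> 9 lines: grg fuhkx giaky ykjp cot baoc llp kdc que
Hunk 5: at line 2 remove [giaky,ykjp] add [yhqt,eezw,qqmas] -> 10 lines: grg fuhkx yhqt eezw qqmas cot baoc llp kdc que
Hunk 6: at line 5 remove [baoc,llp] add [xfgng,jvzhv] -> 10 lines: grg fuhkx yhqt eezw qqmas cot xfgng jvzhv kdc que
Hunk 7: at line 2 remove [yhqt,eezw] add [rbcd,lac] -> 10 lines: grg fuhkx rbcd lac qqmas cot xfgng jvzhv kdc que
Final line 1: grg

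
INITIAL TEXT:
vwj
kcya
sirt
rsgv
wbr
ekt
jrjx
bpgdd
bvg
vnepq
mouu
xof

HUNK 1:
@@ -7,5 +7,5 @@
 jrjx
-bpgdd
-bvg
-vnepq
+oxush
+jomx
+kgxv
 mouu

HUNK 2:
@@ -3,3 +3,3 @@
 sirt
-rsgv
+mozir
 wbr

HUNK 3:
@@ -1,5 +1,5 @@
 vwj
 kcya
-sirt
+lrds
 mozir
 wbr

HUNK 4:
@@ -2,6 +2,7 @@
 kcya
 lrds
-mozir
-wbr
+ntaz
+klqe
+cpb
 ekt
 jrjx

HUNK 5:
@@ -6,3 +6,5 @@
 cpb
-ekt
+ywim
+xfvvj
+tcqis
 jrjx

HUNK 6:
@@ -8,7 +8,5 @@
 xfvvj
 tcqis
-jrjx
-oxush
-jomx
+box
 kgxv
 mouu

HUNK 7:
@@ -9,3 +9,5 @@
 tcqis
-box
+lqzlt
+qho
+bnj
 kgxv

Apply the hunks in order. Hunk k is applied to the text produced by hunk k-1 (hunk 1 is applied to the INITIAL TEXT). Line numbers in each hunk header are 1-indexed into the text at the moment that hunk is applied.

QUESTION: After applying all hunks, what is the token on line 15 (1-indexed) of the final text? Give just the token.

Answer: xof

Derivation:
Hunk 1: at line 7 remove [bpgdd,bvg,vnepq] add [oxush,jomx,kgxv] -> 12 lines: vwj kcya sirt rsgv wbr ekt jrjx oxush jomx kgxv mouu xof
Hunk 2: at line 3 remove [rsgv] add [mozir] -> 12 lines: vwj kcya sirt mozir wbr ekt jrjx oxush jomx kgxv mouu xof
Hunk 3: at line 1 remove [sirt] add [lrds] -> 12 lines: vwj kcya lrds mozir wbr ekt jrjx oxush jomx kgxv mouu xof
Hunk 4: at line 2 remove [mozir,wbr] add [ntaz,klqe,cpb] -> 13 lines: vwj kcya lrds ntaz klqe cpb ekt jrjx oxush jomx kgxv mouu xof
Hunk 5: at line 6 remove [ekt] add [ywim,xfvvj,tcqis] -> 15 lines: vwj kcya lrds ntaz klqe cpb ywim xfvvj tcqis jrjx oxush jomx kgxv mouu xof
Hunk 6: at line 8 remove [jrjx,oxush,jomx] add [box] -> 13 lines: vwj kcya lrds ntaz klqe cpb ywim xfvvj tcqis box kgxv mouu xof
Hunk 7: at line 9 remove [box] add [lqzlt,qho,bnj] -> 15 lines: vwj kcya lrds ntaz klqe cpb ywim xfvvj tcqis lqzlt qho bnj kgxv mouu xof
Final line 15: xof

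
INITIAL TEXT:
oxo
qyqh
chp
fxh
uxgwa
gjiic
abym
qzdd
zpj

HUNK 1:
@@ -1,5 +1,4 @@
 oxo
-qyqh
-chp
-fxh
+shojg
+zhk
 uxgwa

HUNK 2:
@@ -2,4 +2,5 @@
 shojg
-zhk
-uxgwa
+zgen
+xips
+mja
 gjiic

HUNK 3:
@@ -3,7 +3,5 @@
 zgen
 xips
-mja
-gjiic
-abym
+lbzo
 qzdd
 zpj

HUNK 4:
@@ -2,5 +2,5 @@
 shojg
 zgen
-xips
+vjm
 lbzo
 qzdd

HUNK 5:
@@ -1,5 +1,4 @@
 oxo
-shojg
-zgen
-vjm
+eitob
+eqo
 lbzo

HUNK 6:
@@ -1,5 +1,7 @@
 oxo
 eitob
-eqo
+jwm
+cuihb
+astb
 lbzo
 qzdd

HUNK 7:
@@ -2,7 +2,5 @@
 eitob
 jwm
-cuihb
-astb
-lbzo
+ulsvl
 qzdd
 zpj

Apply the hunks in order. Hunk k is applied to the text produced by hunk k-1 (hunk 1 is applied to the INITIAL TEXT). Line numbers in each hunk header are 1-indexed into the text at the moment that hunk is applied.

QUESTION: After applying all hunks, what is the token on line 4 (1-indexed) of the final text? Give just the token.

Answer: ulsvl

Derivation:
Hunk 1: at line 1 remove [qyqh,chp,fxh] add [shojg,zhk] -> 8 lines: oxo shojg zhk uxgwa gjiic abym qzdd zpj
Hunk 2: at line 2 remove [zhk,uxgwa] add [zgen,xips,mja] -> 9 lines: oxo shojg zgen xips mja gjiic abym qzdd zpj
Hunk 3: at line 3 remove [mja,gjiic,abym] add [lbzo] -> 7 lines: oxo shojg zgen xips lbzo qzdd zpj
Hunk 4: at line 2 remove [xips] add [vjm] -> 7 lines: oxo shojg zgen vjm lbzo qzdd zpj
Hunk 5: at line 1 remove [shojg,zgen,vjm] add [eitob,eqo] -> 6 lines: oxo eitob eqo lbzo qzdd zpj
Hunk 6: at line 1 remove [eqo] add [jwm,cuihb,astb] -> 8 lines: oxo eitob jwm cuihb astb lbzo qzdd zpj
Hunk 7: at line 2 remove [cuihb,astb,lbzo] add [ulsvl] -> 6 lines: oxo eitob jwm ulsvl qzdd zpj
Final line 4: ulsvl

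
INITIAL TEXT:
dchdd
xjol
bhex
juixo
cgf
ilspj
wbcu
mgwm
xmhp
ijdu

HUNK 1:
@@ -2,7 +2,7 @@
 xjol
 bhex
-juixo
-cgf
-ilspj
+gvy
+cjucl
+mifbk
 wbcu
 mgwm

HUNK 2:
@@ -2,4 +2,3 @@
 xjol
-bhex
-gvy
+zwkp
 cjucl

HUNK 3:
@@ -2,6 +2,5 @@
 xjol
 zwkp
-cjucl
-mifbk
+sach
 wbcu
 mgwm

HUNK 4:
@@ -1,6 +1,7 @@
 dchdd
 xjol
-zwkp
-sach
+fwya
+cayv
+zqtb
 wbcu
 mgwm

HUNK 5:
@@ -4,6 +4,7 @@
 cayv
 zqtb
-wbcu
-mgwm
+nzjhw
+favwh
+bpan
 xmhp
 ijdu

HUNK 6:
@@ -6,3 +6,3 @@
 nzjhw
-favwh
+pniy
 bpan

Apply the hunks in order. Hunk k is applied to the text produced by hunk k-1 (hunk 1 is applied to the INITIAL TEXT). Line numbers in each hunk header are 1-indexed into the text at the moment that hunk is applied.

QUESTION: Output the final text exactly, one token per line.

Answer: dchdd
xjol
fwya
cayv
zqtb
nzjhw
pniy
bpan
xmhp
ijdu

Derivation:
Hunk 1: at line 2 remove [juixo,cgf,ilspj] add [gvy,cjucl,mifbk] -> 10 lines: dchdd xjol bhex gvy cjucl mifbk wbcu mgwm xmhp ijdu
Hunk 2: at line 2 remove [bhex,gvy] add [zwkp] -> 9 lines: dchdd xjol zwkp cjucl mifbk wbcu mgwm xmhp ijdu
Hunk 3: at line 2 remove [cjucl,mifbk] add [sach] -> 8 lines: dchdd xjol zwkp sach wbcu mgwm xmhp ijdu
Hunk 4: at line 1 remove [zwkp,sach] add [fwya,cayv,zqtb] -> 9 lines: dchdd xjol fwya cayv zqtb wbcu mgwm xmhp ijdu
Hunk 5: at line 4 remove [wbcu,mgwm] add [nzjhw,favwh,bpan] -> 10 lines: dchdd xjol fwya cayv zqtb nzjhw favwh bpan xmhp ijdu
Hunk 6: at line 6 remove [favwh] add [pniy] -> 10 lines: dchdd xjol fwya cayv zqtb nzjhw pniy bpan xmhp ijdu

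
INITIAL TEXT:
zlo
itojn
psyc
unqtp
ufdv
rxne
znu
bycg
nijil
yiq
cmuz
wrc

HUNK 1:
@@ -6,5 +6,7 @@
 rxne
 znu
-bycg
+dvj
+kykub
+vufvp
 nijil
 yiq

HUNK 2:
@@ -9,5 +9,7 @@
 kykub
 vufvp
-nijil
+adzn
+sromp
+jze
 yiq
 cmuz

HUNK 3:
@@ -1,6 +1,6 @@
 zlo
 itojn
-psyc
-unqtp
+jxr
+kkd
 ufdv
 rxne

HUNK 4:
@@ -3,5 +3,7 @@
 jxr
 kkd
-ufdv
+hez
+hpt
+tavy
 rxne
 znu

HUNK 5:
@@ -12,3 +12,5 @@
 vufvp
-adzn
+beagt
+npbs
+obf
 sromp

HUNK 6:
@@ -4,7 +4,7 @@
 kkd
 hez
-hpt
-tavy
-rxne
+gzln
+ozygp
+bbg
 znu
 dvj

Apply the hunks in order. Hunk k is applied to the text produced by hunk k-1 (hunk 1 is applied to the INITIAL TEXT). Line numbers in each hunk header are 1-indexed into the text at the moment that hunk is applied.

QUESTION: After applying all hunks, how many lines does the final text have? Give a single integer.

Hunk 1: at line 6 remove [bycg] add [dvj,kykub,vufvp] -> 14 lines: zlo itojn psyc unqtp ufdv rxne znu dvj kykub vufvp nijil yiq cmuz wrc
Hunk 2: at line 9 remove [nijil] add [adzn,sromp,jze] -> 16 lines: zlo itojn psyc unqtp ufdv rxne znu dvj kykub vufvp adzn sromp jze yiq cmuz wrc
Hunk 3: at line 1 remove [psyc,unqtp] add [jxr,kkd] -> 16 lines: zlo itojn jxr kkd ufdv rxne znu dvj kykub vufvp adzn sromp jze yiq cmuz wrc
Hunk 4: at line 3 remove [ufdv] add [hez,hpt,tavy] -> 18 lines: zlo itojn jxr kkd hez hpt tavy rxne znu dvj kykub vufvp adzn sromp jze yiq cmuz wrc
Hunk 5: at line 12 remove [adzn] add [beagt,npbs,obf] -> 20 lines: zlo itojn jxr kkd hez hpt tavy rxne znu dvj kykub vufvp beagt npbs obf sromp jze yiq cmuz wrc
Hunk 6: at line 4 remove [hpt,tavy,rxne] add [gzln,ozygp,bbg] -> 20 lines: zlo itojn jxr kkd hez gzln ozygp bbg znu dvj kykub vufvp beagt npbs obf sromp jze yiq cmuz wrc
Final line count: 20

Answer: 20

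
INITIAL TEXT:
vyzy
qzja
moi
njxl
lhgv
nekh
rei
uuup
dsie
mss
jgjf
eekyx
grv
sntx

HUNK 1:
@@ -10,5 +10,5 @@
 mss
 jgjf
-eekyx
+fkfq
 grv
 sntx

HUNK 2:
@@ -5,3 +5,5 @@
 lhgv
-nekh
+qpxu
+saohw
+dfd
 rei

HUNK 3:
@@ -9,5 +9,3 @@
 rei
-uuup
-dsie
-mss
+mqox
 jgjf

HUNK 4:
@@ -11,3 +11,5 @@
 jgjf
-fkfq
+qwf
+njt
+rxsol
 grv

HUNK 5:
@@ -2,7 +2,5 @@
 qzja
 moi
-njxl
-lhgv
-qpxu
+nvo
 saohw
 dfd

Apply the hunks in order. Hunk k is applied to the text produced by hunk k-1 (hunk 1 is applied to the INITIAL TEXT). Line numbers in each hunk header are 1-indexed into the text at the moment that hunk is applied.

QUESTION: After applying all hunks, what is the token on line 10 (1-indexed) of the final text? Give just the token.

Answer: qwf

Derivation:
Hunk 1: at line 10 remove [eekyx] add [fkfq] -> 14 lines: vyzy qzja moi njxl lhgv nekh rei uuup dsie mss jgjf fkfq grv sntx
Hunk 2: at line 5 remove [nekh] add [qpxu,saohw,dfd] -> 16 lines: vyzy qzja moi njxl lhgv qpxu saohw dfd rei uuup dsie mss jgjf fkfq grv sntx
Hunk 3: at line 9 remove [uuup,dsie,mss] add [mqox] -> 14 lines: vyzy qzja moi njxl lhgv qpxu saohw dfd rei mqox jgjf fkfq grv sntx
Hunk 4: at line 11 remove [fkfq] add [qwf,njt,rxsol] -> 16 lines: vyzy qzja moi njxl lhgv qpxu saohw dfd rei mqox jgjf qwf njt rxsol grv sntx
Hunk 5: at line 2 remove [njxl,lhgv,qpxu] add [nvo] -> 14 lines: vyzy qzja moi nvo saohw dfd rei mqox jgjf qwf njt rxsol grv sntx
Final line 10: qwf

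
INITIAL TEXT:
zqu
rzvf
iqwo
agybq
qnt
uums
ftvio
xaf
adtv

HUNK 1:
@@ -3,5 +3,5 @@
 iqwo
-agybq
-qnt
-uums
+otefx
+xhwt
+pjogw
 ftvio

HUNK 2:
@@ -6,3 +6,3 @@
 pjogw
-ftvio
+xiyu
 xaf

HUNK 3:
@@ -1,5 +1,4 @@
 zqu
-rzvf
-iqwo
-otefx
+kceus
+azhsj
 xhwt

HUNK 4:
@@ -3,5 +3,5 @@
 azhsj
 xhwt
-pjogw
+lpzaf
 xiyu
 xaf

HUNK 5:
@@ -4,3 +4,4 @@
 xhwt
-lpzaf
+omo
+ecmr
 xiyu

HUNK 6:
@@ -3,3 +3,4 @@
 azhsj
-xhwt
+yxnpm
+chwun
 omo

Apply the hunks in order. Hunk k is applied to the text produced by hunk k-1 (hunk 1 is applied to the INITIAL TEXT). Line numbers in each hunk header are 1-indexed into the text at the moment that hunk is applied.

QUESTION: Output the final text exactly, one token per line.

Hunk 1: at line 3 remove [agybq,qnt,uums] add [otefx,xhwt,pjogw] -> 9 lines: zqu rzvf iqwo otefx xhwt pjogw ftvio xaf adtv
Hunk 2: at line 6 remove [ftvio] add [xiyu] -> 9 lines: zqu rzvf iqwo otefx xhwt pjogw xiyu xaf adtv
Hunk 3: at line 1 remove [rzvf,iqwo,otefx] add [kceus,azhsj] -> 8 lines: zqu kceus azhsj xhwt pjogw xiyu xaf adtv
Hunk 4: at line 3 remove [pjogw] add [lpzaf] -> 8 lines: zqu kceus azhsj xhwt lpzaf xiyu xaf adtv
Hunk 5: at line 4 remove [lpzaf] add [omo,ecmr] -> 9 lines: zqu kceus azhsj xhwt omo ecmr xiyu xaf adtv
Hunk 6: at line 3 remove [xhwt] add [yxnpm,chwun] -> 10 lines: zqu kceus azhsj yxnpm chwun omo ecmr xiyu xaf adtv

Answer: zqu
kceus
azhsj
yxnpm
chwun
omo
ecmr
xiyu
xaf
adtv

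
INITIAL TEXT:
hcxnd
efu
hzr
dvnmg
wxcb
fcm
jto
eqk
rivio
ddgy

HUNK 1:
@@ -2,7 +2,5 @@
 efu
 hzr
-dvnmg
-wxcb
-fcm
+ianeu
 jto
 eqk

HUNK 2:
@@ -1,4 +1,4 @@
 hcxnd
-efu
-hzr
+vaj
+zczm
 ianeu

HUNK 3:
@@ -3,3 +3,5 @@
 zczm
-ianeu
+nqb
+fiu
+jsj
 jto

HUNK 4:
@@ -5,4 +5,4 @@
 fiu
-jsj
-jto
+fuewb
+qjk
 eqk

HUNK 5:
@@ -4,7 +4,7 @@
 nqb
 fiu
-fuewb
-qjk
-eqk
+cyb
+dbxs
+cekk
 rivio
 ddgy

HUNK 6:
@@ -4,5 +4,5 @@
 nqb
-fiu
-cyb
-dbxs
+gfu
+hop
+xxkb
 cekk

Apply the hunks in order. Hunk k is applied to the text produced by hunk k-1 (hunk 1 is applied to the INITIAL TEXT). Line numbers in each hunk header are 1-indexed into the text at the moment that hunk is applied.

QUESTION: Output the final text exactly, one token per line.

Answer: hcxnd
vaj
zczm
nqb
gfu
hop
xxkb
cekk
rivio
ddgy

Derivation:
Hunk 1: at line 2 remove [dvnmg,wxcb,fcm] add [ianeu] -> 8 lines: hcxnd efu hzr ianeu jto eqk rivio ddgy
Hunk 2: at line 1 remove [efu,hzr] add [vaj,zczm] -> 8 lines: hcxnd vaj zczm ianeu jto eqk rivio ddgy
Hunk 3: at line 3 remove [ianeu] add [nqb,fiu,jsj] -> 10 lines: hcxnd vaj zczm nqb fiu jsj jto eqk rivio ddgy
Hunk 4: at line 5 remove [jsj,jto] add [fuewb,qjk] -> 10 lines: hcxnd vaj zczm nqb fiu fuewb qjk eqk rivio ddgy
Hunk 5: at line 4 remove [fuewb,qjk,eqk] add [cyb,dbxs,cekk] -> 10 lines: hcxnd vaj zczm nqb fiu cyb dbxs cekk rivio ddgy
Hunk 6: at line 4 remove [fiu,cyb,dbxs] add [gfu,hop,xxkb] -> 10 lines: hcxnd vaj zczm nqb gfu hop xxkb cekk rivio ddgy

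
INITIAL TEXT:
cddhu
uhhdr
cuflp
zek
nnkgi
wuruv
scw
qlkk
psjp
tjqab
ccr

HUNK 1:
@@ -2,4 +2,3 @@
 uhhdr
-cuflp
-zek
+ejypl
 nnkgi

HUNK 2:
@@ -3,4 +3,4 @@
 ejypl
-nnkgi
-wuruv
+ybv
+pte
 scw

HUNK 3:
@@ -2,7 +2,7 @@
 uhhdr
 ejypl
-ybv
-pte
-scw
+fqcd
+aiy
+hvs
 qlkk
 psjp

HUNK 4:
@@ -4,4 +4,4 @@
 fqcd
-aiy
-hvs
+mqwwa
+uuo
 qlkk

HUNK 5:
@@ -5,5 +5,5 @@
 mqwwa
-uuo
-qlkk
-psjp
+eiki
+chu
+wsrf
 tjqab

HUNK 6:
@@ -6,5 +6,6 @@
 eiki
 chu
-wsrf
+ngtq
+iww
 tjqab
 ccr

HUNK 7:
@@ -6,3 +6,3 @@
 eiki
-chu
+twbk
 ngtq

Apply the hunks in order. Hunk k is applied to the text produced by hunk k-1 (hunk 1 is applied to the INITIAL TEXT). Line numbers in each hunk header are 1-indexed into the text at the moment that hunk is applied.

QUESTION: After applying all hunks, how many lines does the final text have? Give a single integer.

Hunk 1: at line 2 remove [cuflp,zek] add [ejypl] -> 10 lines: cddhu uhhdr ejypl nnkgi wuruv scw qlkk psjp tjqab ccr
Hunk 2: at line 3 remove [nnkgi,wuruv] add [ybv,pte] -> 10 lines: cddhu uhhdr ejypl ybv pte scw qlkk psjp tjqab ccr
Hunk 3: at line 2 remove [ybv,pte,scw] add [fqcd,aiy,hvs] -> 10 lines: cddhu uhhdr ejypl fqcd aiy hvs qlkk psjp tjqab ccr
Hunk 4: at line 4 remove [aiy,hvs] add [mqwwa,uuo] -> 10 lines: cddhu uhhdr ejypl fqcd mqwwa uuo qlkk psjp tjqab ccr
Hunk 5: at line 5 remove [uuo,qlkk,psjp] add [eiki,chu,wsrf] -> 10 lines: cddhu uhhdr ejypl fqcd mqwwa eiki chu wsrf tjqab ccr
Hunk 6: at line 6 remove [wsrf] add [ngtq,iww] -> 11 lines: cddhu uhhdr ejypl fqcd mqwwa eiki chu ngtq iww tjqab ccr
Hunk 7: at line 6 remove [chu] add [twbk] -> 11 lines: cddhu uhhdr ejypl fqcd mqwwa eiki twbk ngtq iww tjqab ccr
Final line count: 11

Answer: 11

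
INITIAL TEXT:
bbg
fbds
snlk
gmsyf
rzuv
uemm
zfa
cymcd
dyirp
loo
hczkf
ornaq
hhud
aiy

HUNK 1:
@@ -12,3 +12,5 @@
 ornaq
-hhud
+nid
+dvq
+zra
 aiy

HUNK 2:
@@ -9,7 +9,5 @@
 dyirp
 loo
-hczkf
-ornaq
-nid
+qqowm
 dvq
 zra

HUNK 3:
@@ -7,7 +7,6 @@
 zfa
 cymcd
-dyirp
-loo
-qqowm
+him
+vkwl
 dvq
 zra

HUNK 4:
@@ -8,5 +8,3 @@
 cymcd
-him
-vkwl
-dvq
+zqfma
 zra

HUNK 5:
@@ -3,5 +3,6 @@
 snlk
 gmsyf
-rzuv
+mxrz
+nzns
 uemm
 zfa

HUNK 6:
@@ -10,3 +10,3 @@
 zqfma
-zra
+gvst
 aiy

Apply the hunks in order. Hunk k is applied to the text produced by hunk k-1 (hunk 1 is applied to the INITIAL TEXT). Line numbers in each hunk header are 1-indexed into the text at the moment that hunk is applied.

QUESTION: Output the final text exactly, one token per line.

Answer: bbg
fbds
snlk
gmsyf
mxrz
nzns
uemm
zfa
cymcd
zqfma
gvst
aiy

Derivation:
Hunk 1: at line 12 remove [hhud] add [nid,dvq,zra] -> 16 lines: bbg fbds snlk gmsyf rzuv uemm zfa cymcd dyirp loo hczkf ornaq nid dvq zra aiy
Hunk 2: at line 9 remove [hczkf,ornaq,nid] add [qqowm] -> 14 lines: bbg fbds snlk gmsyf rzuv uemm zfa cymcd dyirp loo qqowm dvq zra aiy
Hunk 3: at line 7 remove [dyirp,loo,qqowm] add [him,vkwl] -> 13 lines: bbg fbds snlk gmsyf rzuv uemm zfa cymcd him vkwl dvq zra aiy
Hunk 4: at line 8 remove [him,vkwl,dvq] add [zqfma] -> 11 lines: bbg fbds snlk gmsyf rzuv uemm zfa cymcd zqfma zra aiy
Hunk 5: at line 3 remove [rzuv] add [mxrz,nzns] -> 12 lines: bbg fbds snlk gmsyf mxrz nzns uemm zfa cymcd zqfma zra aiy
Hunk 6: at line 10 remove [zra] add [gvst] -> 12 lines: bbg fbds snlk gmsyf mxrz nzns uemm zfa cymcd zqfma gvst aiy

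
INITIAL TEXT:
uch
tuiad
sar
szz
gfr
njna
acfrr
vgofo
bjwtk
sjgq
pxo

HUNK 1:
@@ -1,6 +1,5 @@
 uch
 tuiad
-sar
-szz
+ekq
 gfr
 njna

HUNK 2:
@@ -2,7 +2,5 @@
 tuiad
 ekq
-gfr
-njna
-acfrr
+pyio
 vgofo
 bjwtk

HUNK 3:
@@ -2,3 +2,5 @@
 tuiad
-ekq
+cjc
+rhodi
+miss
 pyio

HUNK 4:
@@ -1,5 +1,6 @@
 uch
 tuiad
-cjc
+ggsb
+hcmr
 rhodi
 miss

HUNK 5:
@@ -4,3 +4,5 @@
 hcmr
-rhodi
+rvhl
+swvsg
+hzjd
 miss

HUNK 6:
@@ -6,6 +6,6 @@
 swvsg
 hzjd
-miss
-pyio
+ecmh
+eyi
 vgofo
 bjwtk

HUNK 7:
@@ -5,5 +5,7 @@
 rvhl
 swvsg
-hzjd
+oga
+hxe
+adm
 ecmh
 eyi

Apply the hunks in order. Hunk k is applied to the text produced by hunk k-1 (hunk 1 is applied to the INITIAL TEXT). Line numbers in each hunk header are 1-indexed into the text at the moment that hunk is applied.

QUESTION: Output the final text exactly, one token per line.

Hunk 1: at line 1 remove [sar,szz] add [ekq] -> 10 lines: uch tuiad ekq gfr njna acfrr vgofo bjwtk sjgq pxo
Hunk 2: at line 2 remove [gfr,njna,acfrr] add [pyio] -> 8 lines: uch tuiad ekq pyio vgofo bjwtk sjgq pxo
Hunk 3: at line 2 remove [ekq] add [cjc,rhodi,miss] -> 10 lines: uch tuiad cjc rhodi miss pyio vgofo bjwtk sjgq pxo
Hunk 4: at line 1 remove [cjc] add [ggsb,hcmr] -> 11 lines: uch tuiad ggsb hcmr rhodi miss pyio vgofo bjwtk sjgq pxo
Hunk 5: at line 4 remove [rhodi] add [rvhl,swvsg,hzjd] -> 13 lines: uch tuiad ggsb hcmr rvhl swvsg hzjd miss pyio vgofo bjwtk sjgq pxo
Hunk 6: at line 6 remove [miss,pyio] add [ecmh,eyi] -> 13 lines: uch tuiad ggsb hcmr rvhl swvsg hzjd ecmh eyi vgofo bjwtk sjgq pxo
Hunk 7: at line 5 remove [hzjd] add [oga,hxe,adm] -> 15 lines: uch tuiad ggsb hcmr rvhl swvsg oga hxe adm ecmh eyi vgofo bjwtk sjgq pxo

Answer: uch
tuiad
ggsb
hcmr
rvhl
swvsg
oga
hxe
adm
ecmh
eyi
vgofo
bjwtk
sjgq
pxo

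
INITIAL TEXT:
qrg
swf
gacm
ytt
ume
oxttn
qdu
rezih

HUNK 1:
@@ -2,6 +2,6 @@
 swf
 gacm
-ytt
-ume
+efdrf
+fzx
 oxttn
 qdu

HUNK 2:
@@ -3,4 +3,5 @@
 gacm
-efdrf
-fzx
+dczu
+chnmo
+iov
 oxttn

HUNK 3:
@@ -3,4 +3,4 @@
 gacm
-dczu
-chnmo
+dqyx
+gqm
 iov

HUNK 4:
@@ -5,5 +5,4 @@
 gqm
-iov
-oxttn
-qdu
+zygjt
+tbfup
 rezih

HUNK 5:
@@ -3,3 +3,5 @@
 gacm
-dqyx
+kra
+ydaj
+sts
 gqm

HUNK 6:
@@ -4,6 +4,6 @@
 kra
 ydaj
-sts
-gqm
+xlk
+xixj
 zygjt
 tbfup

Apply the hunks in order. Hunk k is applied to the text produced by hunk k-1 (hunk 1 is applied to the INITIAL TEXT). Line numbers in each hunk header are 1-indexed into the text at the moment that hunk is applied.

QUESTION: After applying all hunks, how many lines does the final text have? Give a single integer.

Answer: 10

Derivation:
Hunk 1: at line 2 remove [ytt,ume] add [efdrf,fzx] -> 8 lines: qrg swf gacm efdrf fzx oxttn qdu rezih
Hunk 2: at line 3 remove [efdrf,fzx] add [dczu,chnmo,iov] -> 9 lines: qrg swf gacm dczu chnmo iov oxttn qdu rezih
Hunk 3: at line 3 remove [dczu,chnmo] add [dqyx,gqm] -> 9 lines: qrg swf gacm dqyx gqm iov oxttn qdu rezih
Hunk 4: at line 5 remove [iov,oxttn,qdu] add [zygjt,tbfup] -> 8 lines: qrg swf gacm dqyx gqm zygjt tbfup rezih
Hunk 5: at line 3 remove [dqyx] add [kra,ydaj,sts] -> 10 lines: qrg swf gacm kra ydaj sts gqm zygjt tbfup rezih
Hunk 6: at line 4 remove [sts,gqm] add [xlk,xixj] -> 10 lines: qrg swf gacm kra ydaj xlk xixj zygjt tbfup rezih
Final line count: 10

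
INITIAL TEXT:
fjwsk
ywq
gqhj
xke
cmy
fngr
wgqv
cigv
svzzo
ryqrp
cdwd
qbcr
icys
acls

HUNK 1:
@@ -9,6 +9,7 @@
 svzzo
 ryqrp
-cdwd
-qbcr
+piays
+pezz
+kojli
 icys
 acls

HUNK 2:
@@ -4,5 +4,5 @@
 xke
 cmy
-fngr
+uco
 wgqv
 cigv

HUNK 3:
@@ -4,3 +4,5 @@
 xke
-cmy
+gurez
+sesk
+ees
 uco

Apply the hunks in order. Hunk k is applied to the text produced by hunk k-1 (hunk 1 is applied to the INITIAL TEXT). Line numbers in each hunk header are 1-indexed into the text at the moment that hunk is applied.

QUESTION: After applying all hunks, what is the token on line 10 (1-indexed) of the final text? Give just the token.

Answer: cigv

Derivation:
Hunk 1: at line 9 remove [cdwd,qbcr] add [piays,pezz,kojli] -> 15 lines: fjwsk ywq gqhj xke cmy fngr wgqv cigv svzzo ryqrp piays pezz kojli icys acls
Hunk 2: at line 4 remove [fngr] add [uco] -> 15 lines: fjwsk ywq gqhj xke cmy uco wgqv cigv svzzo ryqrp piays pezz kojli icys acls
Hunk 3: at line 4 remove [cmy] add [gurez,sesk,ees] -> 17 lines: fjwsk ywq gqhj xke gurez sesk ees uco wgqv cigv svzzo ryqrp piays pezz kojli icys acls
Final line 10: cigv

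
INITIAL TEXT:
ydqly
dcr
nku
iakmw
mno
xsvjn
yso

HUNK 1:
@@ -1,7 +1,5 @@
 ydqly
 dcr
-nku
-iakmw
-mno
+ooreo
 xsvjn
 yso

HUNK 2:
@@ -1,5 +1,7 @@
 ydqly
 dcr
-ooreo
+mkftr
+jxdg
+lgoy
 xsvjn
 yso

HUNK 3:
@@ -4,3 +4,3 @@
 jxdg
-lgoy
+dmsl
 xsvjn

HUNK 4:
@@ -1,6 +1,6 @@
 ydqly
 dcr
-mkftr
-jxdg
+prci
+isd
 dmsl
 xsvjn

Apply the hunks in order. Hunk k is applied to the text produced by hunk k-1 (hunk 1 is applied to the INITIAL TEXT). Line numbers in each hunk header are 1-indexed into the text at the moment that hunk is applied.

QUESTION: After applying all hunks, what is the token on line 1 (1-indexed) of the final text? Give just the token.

Answer: ydqly

Derivation:
Hunk 1: at line 1 remove [nku,iakmw,mno] add [ooreo] -> 5 lines: ydqly dcr ooreo xsvjn yso
Hunk 2: at line 1 remove [ooreo] add [mkftr,jxdg,lgoy] -> 7 lines: ydqly dcr mkftr jxdg lgoy xsvjn yso
Hunk 3: at line 4 remove [lgoy] add [dmsl] -> 7 lines: ydqly dcr mkftr jxdg dmsl xsvjn yso
Hunk 4: at line 1 remove [mkftr,jxdg] add [prci,isd] -> 7 lines: ydqly dcr prci isd dmsl xsvjn yso
Final line 1: ydqly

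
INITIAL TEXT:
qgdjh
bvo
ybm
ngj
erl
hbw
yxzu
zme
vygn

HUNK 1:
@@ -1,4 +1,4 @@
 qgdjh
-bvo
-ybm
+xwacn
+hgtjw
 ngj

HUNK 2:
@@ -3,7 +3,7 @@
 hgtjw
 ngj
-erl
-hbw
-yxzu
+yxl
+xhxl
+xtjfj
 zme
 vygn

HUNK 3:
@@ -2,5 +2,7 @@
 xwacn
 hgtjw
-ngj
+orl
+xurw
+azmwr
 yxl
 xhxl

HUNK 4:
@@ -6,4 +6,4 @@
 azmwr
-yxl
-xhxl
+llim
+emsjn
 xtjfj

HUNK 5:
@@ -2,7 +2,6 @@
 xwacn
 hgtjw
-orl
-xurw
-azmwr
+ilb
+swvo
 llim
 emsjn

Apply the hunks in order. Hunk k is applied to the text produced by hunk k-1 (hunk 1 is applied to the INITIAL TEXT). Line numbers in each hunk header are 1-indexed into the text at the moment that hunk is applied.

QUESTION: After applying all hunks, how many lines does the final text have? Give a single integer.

Answer: 10

Derivation:
Hunk 1: at line 1 remove [bvo,ybm] add [xwacn,hgtjw] -> 9 lines: qgdjh xwacn hgtjw ngj erl hbw yxzu zme vygn
Hunk 2: at line 3 remove [erl,hbw,yxzu] add [yxl,xhxl,xtjfj] -> 9 lines: qgdjh xwacn hgtjw ngj yxl xhxl xtjfj zme vygn
Hunk 3: at line 2 remove [ngj] add [orl,xurw,azmwr] -> 11 lines: qgdjh xwacn hgtjw orl xurw azmwr yxl xhxl xtjfj zme vygn
Hunk 4: at line 6 remove [yxl,xhxl] add [llim,emsjn] -> 11 lines: qgdjh xwacn hgtjw orl xurw azmwr llim emsjn xtjfj zme vygn
Hunk 5: at line 2 remove [orl,xurw,azmwr] add [ilb,swvo] -> 10 lines: qgdjh xwacn hgtjw ilb swvo llim emsjn xtjfj zme vygn
Final line count: 10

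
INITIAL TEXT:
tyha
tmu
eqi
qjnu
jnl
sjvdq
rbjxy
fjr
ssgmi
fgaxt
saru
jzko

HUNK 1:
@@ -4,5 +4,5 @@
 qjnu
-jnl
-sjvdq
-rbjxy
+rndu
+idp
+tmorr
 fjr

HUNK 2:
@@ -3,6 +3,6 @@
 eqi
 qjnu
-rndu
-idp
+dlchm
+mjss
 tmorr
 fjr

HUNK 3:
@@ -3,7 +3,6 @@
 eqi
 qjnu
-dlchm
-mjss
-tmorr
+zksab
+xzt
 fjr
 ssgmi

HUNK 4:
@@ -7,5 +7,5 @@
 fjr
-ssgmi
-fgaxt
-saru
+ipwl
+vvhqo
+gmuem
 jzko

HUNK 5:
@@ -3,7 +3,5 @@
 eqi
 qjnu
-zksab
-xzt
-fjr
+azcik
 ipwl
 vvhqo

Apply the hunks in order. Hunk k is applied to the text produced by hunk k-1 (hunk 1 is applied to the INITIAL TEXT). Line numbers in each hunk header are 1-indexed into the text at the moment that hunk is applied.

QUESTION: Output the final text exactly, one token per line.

Answer: tyha
tmu
eqi
qjnu
azcik
ipwl
vvhqo
gmuem
jzko

Derivation:
Hunk 1: at line 4 remove [jnl,sjvdq,rbjxy] add [rndu,idp,tmorr] -> 12 lines: tyha tmu eqi qjnu rndu idp tmorr fjr ssgmi fgaxt saru jzko
Hunk 2: at line 3 remove [rndu,idp] add [dlchm,mjss] -> 12 lines: tyha tmu eqi qjnu dlchm mjss tmorr fjr ssgmi fgaxt saru jzko
Hunk 3: at line 3 remove [dlchm,mjss,tmorr] add [zksab,xzt] -> 11 lines: tyha tmu eqi qjnu zksab xzt fjr ssgmi fgaxt saru jzko
Hunk 4: at line 7 remove [ssgmi,fgaxt,saru] add [ipwl,vvhqo,gmuem] -> 11 lines: tyha tmu eqi qjnu zksab xzt fjr ipwl vvhqo gmuem jzko
Hunk 5: at line 3 remove [zksab,xzt,fjr] add [azcik] -> 9 lines: tyha tmu eqi qjnu azcik ipwl vvhqo gmuem jzko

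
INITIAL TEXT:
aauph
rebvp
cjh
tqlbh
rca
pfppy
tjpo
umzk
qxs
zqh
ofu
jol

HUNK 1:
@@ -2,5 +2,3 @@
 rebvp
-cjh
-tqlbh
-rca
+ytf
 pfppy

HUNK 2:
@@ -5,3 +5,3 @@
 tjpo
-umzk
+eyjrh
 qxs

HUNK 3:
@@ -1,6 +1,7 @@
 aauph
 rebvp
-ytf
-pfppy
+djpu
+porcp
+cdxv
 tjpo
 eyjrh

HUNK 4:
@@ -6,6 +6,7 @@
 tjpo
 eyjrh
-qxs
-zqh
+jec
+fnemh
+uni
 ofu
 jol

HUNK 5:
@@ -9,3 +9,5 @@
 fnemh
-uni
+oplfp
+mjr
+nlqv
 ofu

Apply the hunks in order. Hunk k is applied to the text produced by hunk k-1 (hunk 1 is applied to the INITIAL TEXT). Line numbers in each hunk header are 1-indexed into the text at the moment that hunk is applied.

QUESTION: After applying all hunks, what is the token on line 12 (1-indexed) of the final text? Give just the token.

Answer: nlqv

Derivation:
Hunk 1: at line 2 remove [cjh,tqlbh,rca] add [ytf] -> 10 lines: aauph rebvp ytf pfppy tjpo umzk qxs zqh ofu jol
Hunk 2: at line 5 remove [umzk] add [eyjrh] -> 10 lines: aauph rebvp ytf pfppy tjpo eyjrh qxs zqh ofu jol
Hunk 3: at line 1 remove [ytf,pfppy] add [djpu,porcp,cdxv] -> 11 lines: aauph rebvp djpu porcp cdxv tjpo eyjrh qxs zqh ofu jol
Hunk 4: at line 6 remove [qxs,zqh] add [jec,fnemh,uni] -> 12 lines: aauph rebvp djpu porcp cdxv tjpo eyjrh jec fnemh uni ofu jol
Hunk 5: at line 9 remove [uni] add [oplfp,mjr,nlqv] -> 14 lines: aauph rebvp djpu porcp cdxv tjpo eyjrh jec fnemh oplfp mjr nlqv ofu jol
Final line 12: nlqv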